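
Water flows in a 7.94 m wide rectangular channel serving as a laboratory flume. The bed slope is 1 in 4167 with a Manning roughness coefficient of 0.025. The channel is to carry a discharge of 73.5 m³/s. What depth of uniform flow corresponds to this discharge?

Manning's equation rearranged: A R^(2/3) = nQ / (1·√S) = 0.025 × 73.5 / (√0.00024) = 118.6.
Try y = 5.91 m: A R^(2/3) = 83.53 — low.
Try y = 9.16 m: A R^(2/3) = 143.4 — high.
Try y = 7.83 m: A R^(2/3) = 118.6 — close enough.

y_n = 7.83 m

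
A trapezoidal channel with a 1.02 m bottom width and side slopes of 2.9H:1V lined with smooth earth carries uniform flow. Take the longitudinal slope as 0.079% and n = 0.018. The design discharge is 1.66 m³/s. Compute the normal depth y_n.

y_n = 0.673 m

Manning's equation rearranged: A R^(2/3) = nQ / (1·√S) = 0.018 × 1.66 / (√0.00079) = 1.063.
Trying y = 0.564 m: A R^(2/3) = 0.7214 — too small.
Trying y = 0.783 m: A R^(2/3) = 1.496 — too large.
Trying y = 0.673 m: A R^(2/3) = 1.065 — ≈ 1.063.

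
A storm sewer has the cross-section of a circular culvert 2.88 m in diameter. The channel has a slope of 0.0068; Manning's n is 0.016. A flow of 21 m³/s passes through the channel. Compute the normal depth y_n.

y_n = 1.91 m

Manning's equation rearranged: A R^(2/3) = nQ / (1·√S) = 0.016 × 21 / (√0.0068) = 4.075.
Trying y = 2.09 m: A R^(2/3) = 4.587 — high.
Trying y = 1.71 m: A R^(2/3) = 3.46 — low.
Trying y = 1.91 m: A R^(2/3) = 4.072 — close enough.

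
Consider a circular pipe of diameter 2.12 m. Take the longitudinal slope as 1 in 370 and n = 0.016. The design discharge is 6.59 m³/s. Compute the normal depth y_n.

y_n = 1.54 m

Manning's equation rearranged: A R^(2/3) = nQ / (1·√S) = 0.016 × 6.59 / (√0.002703) = 2.028.
At y = 1.32 m: A R^(2/3) = 1.642 — low.
At y = 1.54 m: A R^(2/3) = 2.029 — matches.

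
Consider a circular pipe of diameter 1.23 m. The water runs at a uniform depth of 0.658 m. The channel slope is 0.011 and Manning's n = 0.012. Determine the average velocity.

For a circular section of diameter D = 1.23 m at depth y = 0.658 m, the central angle is θ = 2 arccos(1 − 2y/D) = 3.282 rad. Then A = (D²/8)(θ − sin θ) = 0.647 m² and P = Dθ/2 = 2.018 m.
Hydraulic radius R = A/P = 0.647/2.018 = 0.3206 m.
From Manning's equation, V = (1/n) R^(2/3) S^(1/2) = (1/0.012) × 0.3206^(2/3) × 0.011^(1/2) = 4.09 m/s.

V = 4.09 m/s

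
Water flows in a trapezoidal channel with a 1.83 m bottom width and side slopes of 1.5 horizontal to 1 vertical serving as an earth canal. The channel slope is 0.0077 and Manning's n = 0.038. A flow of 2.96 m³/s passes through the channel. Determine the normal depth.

Manning's equation rearranged: A R^(2/3) = nQ / (1·√S) = 0.038 × 2.96 / (√0.0077) = 1.282.
At y = 0.638 m: A R^(2/3) = 1.014 — too small.
At y = 0.885 m: A R^(2/3) = 1.891 — too large.
At y = 0.723 m: A R^(2/3) = 1.283 — ≈ 1.282.

y_n = 0.723 m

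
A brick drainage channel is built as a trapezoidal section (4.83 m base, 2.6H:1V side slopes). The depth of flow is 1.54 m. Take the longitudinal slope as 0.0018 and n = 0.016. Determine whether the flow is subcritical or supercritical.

subcritical

With bottom width b = 4.83 m and side slope z = 2.6: A = (b + zy)y = (4.83 + 2.6×1.54)×1.54 = 13.6 m²; P = b + 2y√(1+z²) = 4.83 + 2×1.54×2.786 = 13.41 m.
Hydraulic radius R = A/P = 13.6/13.41 = 1.015 m.
V = (1/n) R^(2/3) √S = (1/0.016) × 1.015^(2/3) × √0.0018 = 2.677 m/s. Hydraulic depth D_h = A/T = 13.6/12.84 = 1.06 m.
Froude number Fr = V/√(g·D_h) = 2.677/√(9.81×1.06) = 0.83, which is less than 1, so the flow is subcritical.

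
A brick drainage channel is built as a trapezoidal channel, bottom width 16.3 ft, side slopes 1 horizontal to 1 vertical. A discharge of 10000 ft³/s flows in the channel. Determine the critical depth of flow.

At critical depth, Q² T / (g A³) = 1, i.e. A³/T = Q²/g = 10000²/32.2 = 3106000.
Try y = 13.2 ft: A³/T = 1383000 — too small.
Try y = 16.4 ft: A³/T = 3141000 — matches.

y_c = 16.4 ft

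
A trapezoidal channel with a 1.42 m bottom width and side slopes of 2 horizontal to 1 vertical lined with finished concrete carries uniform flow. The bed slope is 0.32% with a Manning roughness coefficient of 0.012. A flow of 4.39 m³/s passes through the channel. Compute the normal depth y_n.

Manning's equation rearranged: A R^(2/3) = nQ / (1·√S) = 0.012 × 4.39 / (√0.0032) = 0.9313.
Trying y = 0.535 m: A R^(2/3) = 0.6609 — short.
Trying y = 0.687 m: A R^(2/3) = 1.089 — over.
Trying y = 0.636 m: A R^(2/3) = 0.9318 — matches.

y_n = 0.636 m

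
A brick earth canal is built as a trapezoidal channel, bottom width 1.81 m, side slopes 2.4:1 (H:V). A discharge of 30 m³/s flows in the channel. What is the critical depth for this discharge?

y_c = 1.66 m

At critical depth, Q² T / (g A³) = 1, i.e. A³/T = Q²/g = 30²/9.81 = 91.74.
At y = 1.18 m: A³/T = 21.99 — short.
At y = 1.66 m: A³/T = 90.99 — ≈ 91.74.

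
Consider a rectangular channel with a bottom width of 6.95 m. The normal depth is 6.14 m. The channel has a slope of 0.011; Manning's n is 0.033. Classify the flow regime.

Flow area A = b·y = 6.95 × 6.14 = 42.67 m². Wetted perimeter P = b + 2y = 6.95 + 2×6.14 = 19.23 m.
Hydraulic radius R = A/P = 42.67/19.23 = 2.219 m.
V = (1/n) R^(2/3) √S = (1/0.033) × 2.219^(2/3) × √0.011 = 5.407 m/s. Hydraulic depth D_h = A/T = 42.67/6.95 = 6.14 m.
Froude number Fr = V/√(g·D_h) = 5.407/√(9.81×6.14) = 0.697, which is less than 1, so the flow is subcritical.

subcritical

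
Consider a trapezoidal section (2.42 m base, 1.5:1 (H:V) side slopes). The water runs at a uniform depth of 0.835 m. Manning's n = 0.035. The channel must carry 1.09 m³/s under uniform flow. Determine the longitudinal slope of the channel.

With bottom width b = 2.42 m and side slope z = 1.5: A = (b + zy)y = (2.42 + 1.5×0.835)×0.835 = 3.067 m²; P = b + 2y√(1+z²) = 2.42 + 2×0.835×1.803 = 5.431 m.
Hydraulic radius R = A/P = 3.067/5.431 = 0.5647 m.
From Manning's equation, S = [nQ / (1 A R^(2/3))]² = [0.035 × 1.09 / (1 × 3.067 × 0.5647^(2/3))]² = 0.000332.

S = 0.000332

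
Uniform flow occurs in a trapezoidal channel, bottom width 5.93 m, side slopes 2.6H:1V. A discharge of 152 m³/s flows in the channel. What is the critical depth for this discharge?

y_c = 2.77 m

At critical depth, Q² T / (g A³) = 1, i.e. A³/T = Q²/g = 152²/9.81 = 2355.
Try y = 3.12 m: A³/T = 3796 — high.
Try y = 2.77 m: A³/T = 2367 — ≈ 2355.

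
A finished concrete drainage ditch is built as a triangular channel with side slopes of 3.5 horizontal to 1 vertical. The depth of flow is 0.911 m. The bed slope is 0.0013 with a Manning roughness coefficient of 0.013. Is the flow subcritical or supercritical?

For a triangular section with side slope z = 3.5: A = zy² = 3.5×0.911² = 2.905 m²; P = 2y√(1+z²) = 2×0.911×3.64 = 6.632 m.
Hydraulic radius R = A/P = 2.905/6.632 = 0.438 m.
V = (1/n) R^(2/3) √S = (1/0.013) × 0.438^(2/3) × √0.0013 = 1.6 m/s. Hydraulic depth D_h = A/T = 2.905/6.377 = 0.4555 m.
Froude number Fr = V/√(g·D_h) = 1.6/√(9.81×0.4555) = 0.757, which is less than 1, so the flow is subcritical.

subcritical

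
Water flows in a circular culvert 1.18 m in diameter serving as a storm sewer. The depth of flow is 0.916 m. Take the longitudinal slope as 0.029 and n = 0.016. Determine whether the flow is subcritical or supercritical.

supercritical

For a circular section of diameter D = 1.18 m at depth y = 0.916 m, the central angle is θ = 2 arccos(1 − 2y/D) = 4.312 rad. Then A = (D²/8)(θ − sin θ) = 0.9109 m² and P = Dθ/2 = 2.544 m.
Hydraulic radius R = A/P = 0.9109/2.544 = 0.358 m.
V = (1/n) R^(2/3) √S = (1/0.016) × 0.358^(2/3) × √0.029 = 5.366 m/s. Hydraulic depth D_h = A/T = 0.9109/0.9835 = 0.9262 m.
Froude number Fr = V/√(g·D_h) = 5.366/√(9.81×0.9262) = 1.78, which is greater than 1, so the flow is supercritical.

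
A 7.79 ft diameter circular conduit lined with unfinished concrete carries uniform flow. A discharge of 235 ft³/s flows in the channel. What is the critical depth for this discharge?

y_c = 3.88 ft

At critical depth, Q² T / (g A³) = 1, i.e. A³/T = Q²/g = 235²/32.2 = 1715.
Try y = 4.81 ft: A³/T = 3894 — high.
Try y = 3.05 ft: A³/T = 680.9 — low.
Try y = 3.88 ft: A³/T = 1712 — ≈ 1715.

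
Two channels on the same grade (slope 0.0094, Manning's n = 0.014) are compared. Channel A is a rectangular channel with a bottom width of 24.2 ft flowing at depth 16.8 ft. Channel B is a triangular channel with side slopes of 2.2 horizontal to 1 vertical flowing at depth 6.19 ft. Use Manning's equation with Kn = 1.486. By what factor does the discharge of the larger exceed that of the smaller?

Channel A: Flow area A = b·y = 24.2 × 16.8 = 406.6 ft². Wetted perimeter P = b + 2y = 24.2 + 2×16.8 = 57.8 ft. Hydraulic radius R = A/P = 406.6/57.8 = 7.034 ft. Q_A = (1.486/0.014)·406.6·7.034^(2/3)·√0.0094 = 15360 ft³/s.
Channel B: For a triangular section with side slope z = 2.2: A = zy² = 2.2×6.19² = 84.3 ft²; P = 2y√(1+z²) = 2×6.19×2.417 = 29.92 ft. Hydraulic radius R = A/P = 84.3/29.92 = 2.818 ft. Q_B = (1.486/0.014)·84.3·2.818^(2/3)·√0.0094 = 1731 ft³/s.
The larger discharge is 15360 ft³/s and the smaller is 1731 ft³/s; the ratio is 8.88.

8.88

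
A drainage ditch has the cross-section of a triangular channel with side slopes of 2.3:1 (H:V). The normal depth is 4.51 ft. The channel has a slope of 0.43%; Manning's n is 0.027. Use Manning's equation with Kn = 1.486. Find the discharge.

Q = 274 ft³/s

For a triangular section with side slope z = 2.3: A = zy² = 2.3×4.51² = 46.78 ft²; P = 2y√(1+z²) = 2×4.51×2.508 = 22.62 ft.
Hydraulic radius R = A/P = 46.78/22.62 = 2.068 ft.
Manning's equation: Q = (1.486/n) A R^(2/3) S^(1/2) = (1.486/0.027) × 46.78 × 2.068^(2/3) × 0.0043^(1/2) = 274 ft³/s.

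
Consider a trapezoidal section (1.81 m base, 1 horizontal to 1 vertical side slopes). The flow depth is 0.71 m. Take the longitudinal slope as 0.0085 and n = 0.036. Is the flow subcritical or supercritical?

With bottom width b = 1.81 m and side slope z = 1: A = (b + zy)y = (1.81 + 1×0.71)×0.71 = 1.789 m²; P = b + 2y√(1+z²) = 1.81 + 2×0.71×1.414 = 3.818 m.
Hydraulic radius R = A/P = 1.789/3.818 = 0.4686 m.
V = (1/n) R^(2/3) √S = (1/0.036) × 0.4686^(2/3) × √0.0085 = 1.545 m/s. Hydraulic depth D_h = A/T = 1.789/3.23 = 0.5539 m.
Froude number Fr = V/√(g·D_h) = 1.545/√(9.81×0.5539) = 0.663, which is less than 1, so the flow is subcritical.

subcritical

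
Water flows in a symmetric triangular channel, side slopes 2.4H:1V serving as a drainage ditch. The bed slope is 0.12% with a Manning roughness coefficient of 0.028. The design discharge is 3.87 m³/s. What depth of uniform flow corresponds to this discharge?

y_n = 1.34 m

Manning's equation rearranged: A R^(2/3) = nQ / (1·√S) = 0.028 × 3.87 / (√0.0012) = 3.128.
Trying y = 0.911 m: A R^(2/3) = 1.118 — low.
Trying y = 1.64 m: A R^(2/3) = 5.361 — high.
Trying y = 1.34 m: A R^(2/3) = 3.128 — close enough.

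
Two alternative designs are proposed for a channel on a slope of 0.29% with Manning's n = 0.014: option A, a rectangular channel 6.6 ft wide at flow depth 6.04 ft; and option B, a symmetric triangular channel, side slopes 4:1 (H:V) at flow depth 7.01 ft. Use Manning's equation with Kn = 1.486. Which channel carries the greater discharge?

channel B

Channel A: Flow area A = b·y = 6.6 × 6.04 = 39.86 ft². Wetted perimeter P = b + 2y = 6.6 + 2×6.04 = 18.68 ft. Hydraulic radius R = A/P = 39.86/18.68 = 2.134 ft. Q_A = (1.486/0.014)·39.86·2.134^(2/3)·√0.0029 = 377.7 ft³/s.
Channel B: For a triangular section with side slope z = 4: A = zy² = 4×7.01² = 196.6 ft²; P = 2y√(1+z²) = 2×7.01×4.123 = 57.81 ft. Hydraulic radius R = A/P = 196.6/57.81 = 3.4 ft. Q_B = (1.486/0.014)·196.6·3.4^(2/3)·√0.0029 = 2541 ft³/s.
Q_A = 377.7 ft³/s vs Q_B = 2541 ft³/s, so channel B carries more.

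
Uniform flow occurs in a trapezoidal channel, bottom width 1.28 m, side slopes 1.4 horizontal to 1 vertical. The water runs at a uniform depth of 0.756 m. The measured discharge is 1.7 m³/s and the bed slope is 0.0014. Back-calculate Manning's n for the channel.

With bottom width b = 1.28 m and side slope z = 1.4: A = (b + zy)y = (1.28 + 1.4×0.756)×0.756 = 1.768 m²; P = b + 2y√(1+z²) = 1.28 + 2×0.756×1.72 = 3.881 m.
Hydraulic radius R = A/P = 1.768/3.881 = 0.4555 m.
Rearranging Manning's equation: n = (1/Q) A R^(2/3) S^(1/2) = (1/1.7) × 1.768 × 0.4555^(2/3) × √0.0014 = 0.023.

n = 0.023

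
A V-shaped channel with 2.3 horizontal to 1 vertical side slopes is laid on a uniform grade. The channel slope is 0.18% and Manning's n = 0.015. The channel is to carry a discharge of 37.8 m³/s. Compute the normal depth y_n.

Manning's equation rearranged: A R^(2/3) = nQ / (1·√S) = 0.015 × 37.8 / (√0.0018) = 13.36.
Try y = 1.8 m: A R^(2/3) = 6.557 — too small.
Try y = 2.94 m: A R^(2/3) = 24.26 — too large.
Try y = 2.35 m: A R^(2/3) = 13.35 — ≈ 13.36.

y_n = 2.35 m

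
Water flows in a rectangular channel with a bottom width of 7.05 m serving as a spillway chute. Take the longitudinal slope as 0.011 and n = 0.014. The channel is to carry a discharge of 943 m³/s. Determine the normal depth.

Manning's equation rearranged: A R^(2/3) = nQ / (1·√S) = 0.014 × 943 / (√0.011) = 125.9.
Trying y = 6.92 m: A R^(2/3) = 85.87 — low.
Trying y = 9.51 m: A R^(2/3) = 125.9 — matches.

y_n = 9.51 m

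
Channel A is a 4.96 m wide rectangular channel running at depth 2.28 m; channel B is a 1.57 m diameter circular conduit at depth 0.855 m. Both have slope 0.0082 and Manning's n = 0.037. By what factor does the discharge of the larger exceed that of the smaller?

21.2

Channel A: Flow area A = b·y = 4.96 × 2.28 = 11.31 m². Wetted perimeter P = b + 2y = 4.96 + 2×2.28 = 9.52 m. Hydraulic radius R = A/P = 11.31/9.52 = 1.188 m. Q_A = (1/0.037)·11.31·1.188^(2/3)·√0.0082 = 31.04 m³/s.
Channel B: For a circular section of diameter D = 1.57 m at depth y = 0.855 m, the central angle is θ = 2 arccos(1 − 2y/D) = 3.32 rad. Then A = (D²/8)(θ − sin θ) = 1.078 m² and P = Dθ/2 = 2.606 m. Hydraulic radius R = A/P = 1.078/2.606 = 0.4135 m. Q_B = (1/0.037)·1.078·0.4135^(2/3)·√0.0082 = 1.464 m³/s.
The larger discharge is 31.04 m³/s and the smaller is 1.464 m³/s; the ratio is 21.2.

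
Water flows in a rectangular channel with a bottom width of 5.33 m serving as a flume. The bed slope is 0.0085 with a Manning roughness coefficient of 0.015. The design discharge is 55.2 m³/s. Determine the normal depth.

Manning's equation rearranged: A R^(2/3) = nQ / (1·√S) = 0.015 × 55.2 / (√0.0085) = 8.981.
At y = 2.06 m: A R^(2/3) = 12.13 — over.
At y = 1.66 m: A R^(2/3) = 8.982 — ≈ 8.981.

y_n = 1.66 m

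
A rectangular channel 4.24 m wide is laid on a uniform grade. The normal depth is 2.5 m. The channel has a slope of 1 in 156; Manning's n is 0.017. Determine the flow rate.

Q = 54.7 m³/s

Flow area A = b·y = 4.24 × 2.5 = 10.6 m². Wetted perimeter P = b + 2y = 4.24 + 2×2.5 = 9.24 m.
Hydraulic radius R = A/P = 10.6/9.24 = 1.147 m.
Manning's equation: Q = (1/n) A R^(2/3) S^(1/2) = (1/0.017) × 10.6 × 1.147^(2/3) × 0.00641^(1/2) = 54.7 m³/s.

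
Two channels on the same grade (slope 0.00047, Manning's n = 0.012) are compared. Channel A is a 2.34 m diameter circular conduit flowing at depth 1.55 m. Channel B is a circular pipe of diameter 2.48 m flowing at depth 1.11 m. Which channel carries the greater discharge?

channel A

Channel A: For a circular section of diameter D = 2.34 m at depth y = 1.55 m, the central angle is θ = 2 arccos(1 − 2y/D) = 3.803 rad. Then A = (D²/8)(θ − sin θ) = 3.024 m² and P = Dθ/2 = 4.45 m. Hydraulic radius R = A/P = 3.024/4.45 = 0.6795 m. Q_A = (1/0.012)·3.024·0.6795^(2/3)·√0.00047 = 4.222 m³/s.
Channel B: For a circular section of diameter D = 2.48 m at depth y = 1.11 m, the central angle is θ = 2 arccos(1 − 2y/D) = 2.932 rad. Then A = (D²/8)(θ − sin θ) = 2.093 m² and P = Dθ/2 = 3.635 m. Hydraulic radius R = A/P = 2.093/3.635 = 0.5759 m. Q_B = (1/0.012)·2.093·0.5759^(2/3)·√0.00047 = 2.618 m³/s.
Q_A = 4.222 m³/s vs Q_B = 2.618 m³/s, so channel A carries more.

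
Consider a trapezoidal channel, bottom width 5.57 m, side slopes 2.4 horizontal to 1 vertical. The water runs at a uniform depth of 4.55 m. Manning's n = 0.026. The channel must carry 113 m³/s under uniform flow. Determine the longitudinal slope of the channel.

S = 0.000436

With bottom width b = 5.57 m and side slope z = 2.4: A = (b + zy)y = (5.57 + 2.4×4.55)×4.55 = 75.03 m²; P = b + 2y√(1+z²) = 5.57 + 2×4.55×2.6 = 29.23 m.
Hydraulic radius R = A/P = 75.03/29.23 = 2.567 m.
From Manning's equation, S = [nQ / (1 A R^(2/3))]² = [0.026 × 113 / (1 × 75.03 × 2.567^(2/3))]² = 0.000436.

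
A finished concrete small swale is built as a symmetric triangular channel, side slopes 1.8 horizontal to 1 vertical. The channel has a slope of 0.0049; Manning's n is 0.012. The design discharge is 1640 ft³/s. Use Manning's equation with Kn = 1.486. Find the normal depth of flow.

Manning's equation rearranged: A R^(2/3) = nQ / (1.486·√S) = 0.012 × 1640 / (1.486 × √0.0049) = 189.2.
Trying y = 4.89 ft: A R^(2/3) = 71.42 — low.
Trying y = 8.4 ft: A R^(2/3) = 302.3 — high.
Trying y = 7.05 ft: A R^(2/3) = 189.4 — ≈ 189.2.

y_n = 7.05 ft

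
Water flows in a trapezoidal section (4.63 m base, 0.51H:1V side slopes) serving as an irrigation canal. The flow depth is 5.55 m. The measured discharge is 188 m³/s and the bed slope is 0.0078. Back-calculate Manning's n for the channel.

n = 0.0351

With bottom width b = 4.63 m and side slope z = 0.51: A = (b + zy)y = (4.63 + 0.51×5.55)×5.55 = 41.41 m²; P = b + 2y√(1+z²) = 4.63 + 2×5.55×1.123 = 17.09 m.
Hydraulic radius R = A/P = 41.41/17.09 = 2.423 m.
Rearranging Manning's equation: n = (1/Q) A R^(2/3) S^(1/2) = (1/188) × 41.41 × 2.423^(2/3) × √0.0078 = 0.0351.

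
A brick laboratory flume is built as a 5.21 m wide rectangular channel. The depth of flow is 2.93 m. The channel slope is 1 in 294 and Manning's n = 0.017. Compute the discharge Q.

Q = 64.9 m³/s

Flow area A = b·y = 5.21 × 2.93 = 15.27 m². Wetted perimeter P = b + 2y = 5.21 + 2×2.93 = 11.07 m.
Hydraulic radius R = A/P = 15.27/11.07 = 1.379 m.
Manning's equation: Q = (1/n) A R^(2/3) S^(1/2) = (1/0.017) × 15.27 × 1.379^(2/3) × 0.003401^(1/2) = 64.9 m³/s.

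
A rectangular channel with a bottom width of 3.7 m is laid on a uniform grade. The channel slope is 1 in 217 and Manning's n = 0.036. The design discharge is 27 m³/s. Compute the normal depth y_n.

y_n = 3.42 m

Manning's equation rearranged: A R^(2/3) = nQ / (1·√S) = 0.036 × 27 / (√0.004608) = 14.32.
At y = 3.07 m: A R^(2/3) = 12.5 — too small.
At y = 3.82 m: A R^(2/3) = 16.37 — too large.
At y = 3.42 m: A R^(2/3) = 14.29 — ≈ 14.32.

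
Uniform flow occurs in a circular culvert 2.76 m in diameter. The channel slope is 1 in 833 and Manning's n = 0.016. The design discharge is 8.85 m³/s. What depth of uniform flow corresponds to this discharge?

y_n = 2 m

Manning's equation rearranged: A R^(2/3) = nQ / (1·√S) = 0.016 × 8.85 / (√0.0012) = 4.087.
At y = 2.49 m: A R^(2/3) = 4.984 — too large.
At y = 1.44 m: A R^(2/3) = 2.509 — too small.
At y = 2 m: A R^(2/3) = 4.088 — close enough.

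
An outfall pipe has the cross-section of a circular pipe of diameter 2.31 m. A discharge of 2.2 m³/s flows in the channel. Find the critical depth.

y_c = 0.671 m

At critical depth, Q² T / (g A³) = 1, i.e. A³/T = Q²/g = 2.2²/9.81 = 0.4934.
Trying y = 0.527 m: A³/T = 0.1924 — too small.
Trying y = 0.779 m: A³/T = 0.8783 — too large.
Trying y = 0.671 m: A³/T = 0.4928 — ≈ 0.4934.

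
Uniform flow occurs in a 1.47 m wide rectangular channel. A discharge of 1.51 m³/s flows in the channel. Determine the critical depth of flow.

y_c = 0.476 m

For a rectangular channel, critical depth y_c = (q²/g)^(1/3) where q = Q/b = 1.51/1.47 = 1.027 m²/s.
So y_c = (1.027²/9.81)^(1/3) = 0.476 m.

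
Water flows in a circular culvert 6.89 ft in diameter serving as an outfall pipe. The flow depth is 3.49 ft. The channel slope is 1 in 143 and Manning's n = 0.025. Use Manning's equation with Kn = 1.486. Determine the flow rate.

Q = 136 ft³/s

For a circular section of diameter D = 6.89 ft at depth y = 3.49 ft, the central angle is θ = 2 arccos(1 − 2y/D) = 3.168 rad. Then A = (D²/8)(θ − sin θ) = 18.95 ft² and P = Dθ/2 = 10.91 ft.
Hydraulic radius R = A/P = 18.95/10.91 = 1.737 ft.
Manning's equation: Q = (1.486/n) A R^(2/3) S^(1/2) = (1.486/0.025) × 18.95 × 1.737^(2/3) × 0.006993^(1/2) = 136 ft³/s.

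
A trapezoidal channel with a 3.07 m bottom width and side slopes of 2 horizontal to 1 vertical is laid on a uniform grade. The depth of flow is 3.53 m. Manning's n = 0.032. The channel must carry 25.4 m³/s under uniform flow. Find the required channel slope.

With bottom width b = 3.07 m and side slope z = 2: A = (b + zy)y = (3.07 + 2×3.53)×3.53 = 35.76 m²; P = b + 2y√(1+z²) = 3.07 + 2×3.53×2.236 = 18.86 m.
Hydraulic radius R = A/P = 35.76/18.86 = 1.896 m.
From Manning's equation, S = [nQ / (1 A R^(2/3))]² = [0.032 × 25.4 / (1 × 35.76 × 1.896^(2/3))]² = 0.00022.

S = 0.00022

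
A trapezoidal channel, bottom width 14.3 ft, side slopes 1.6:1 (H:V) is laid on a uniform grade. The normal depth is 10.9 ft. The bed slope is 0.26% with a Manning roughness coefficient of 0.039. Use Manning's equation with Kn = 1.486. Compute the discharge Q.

Q = 2280 ft³/s

With bottom width b = 14.3 ft and side slope z = 1.6: A = (b + zy)y = (14.3 + 1.6×10.9)×10.9 = 346 ft²; P = b + 2y√(1+z²) = 14.3 + 2×10.9×1.887 = 55.43 ft.
Hydraulic radius R = A/P = 346/55.43 = 6.241 ft.
Manning's equation: Q = (1.486/n) A R^(2/3) S^(1/2) = (1.486/0.039) × 346 × 6.241^(2/3) × 0.0026^(1/2) = 2280 ft³/s.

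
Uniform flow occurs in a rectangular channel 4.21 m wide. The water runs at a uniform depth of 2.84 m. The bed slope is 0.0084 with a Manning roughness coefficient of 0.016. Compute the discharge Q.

Q = 77.7 m³/s

Flow area A = b·y = 4.21 × 2.84 = 11.96 m². Wetted perimeter P = b + 2y = 4.21 + 2×2.84 = 9.89 m.
Hydraulic radius R = A/P = 11.96/9.89 = 1.209 m.
Manning's equation: Q = (1/n) A R^(2/3) S^(1/2) = (1/0.016) × 11.96 × 1.209^(2/3) × 0.0084^(1/2) = 77.7 m³/s.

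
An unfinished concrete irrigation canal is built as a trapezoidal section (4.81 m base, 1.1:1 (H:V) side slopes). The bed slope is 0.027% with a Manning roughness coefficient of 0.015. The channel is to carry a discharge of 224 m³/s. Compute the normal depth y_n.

y_n = 7.09 m

Manning's equation rearranged: A R^(2/3) = nQ / (1·√S) = 0.015 × 224 / (√0.00027) = 204.5.
Trying y = 8.8 m: A R^(2/3) = 327.5 — too large.
Trying y = 5.31 m: A R^(2/3) = 110.9 — too small.
Trying y = 7.09 m: A R^(2/3) = 204.2 — matches.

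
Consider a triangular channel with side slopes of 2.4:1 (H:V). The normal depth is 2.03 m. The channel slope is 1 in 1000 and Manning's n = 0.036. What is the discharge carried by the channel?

Q = 8.32 m³/s

For a triangular section with side slope z = 2.4: A = zy² = 2.4×2.03² = 9.89 m²; P = 2y√(1+z²) = 2×2.03×2.6 = 10.56 m.
Hydraulic radius R = A/P = 9.89/10.56 = 0.9369 m.
Manning's equation: Q = (1/n) A R^(2/3) S^(1/2) = (1/0.036) × 9.89 × 0.9369^(2/3) × 0.001^(1/2) = 8.32 m³/s.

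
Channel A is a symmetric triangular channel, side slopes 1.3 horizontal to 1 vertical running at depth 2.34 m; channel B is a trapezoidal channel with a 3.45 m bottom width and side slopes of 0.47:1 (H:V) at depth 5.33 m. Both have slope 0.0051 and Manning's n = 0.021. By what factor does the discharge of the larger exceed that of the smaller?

Channel A: For a triangular section with side slope z = 1.3: A = zy² = 1.3×2.34² = 7.118 m²; P = 2y√(1+z²) = 2×2.34×1.64 = 7.676 m. Hydraulic radius R = A/P = 7.118/7.676 = 0.9274 m. Q_A = (1/0.021)·7.118·0.9274^(2/3)·√0.0051 = 23.02 m³/s.
Channel B: With bottom width b = 3.45 m and side slope z = 0.47: A = (b + zy)y = (3.45 + 0.47×5.33)×5.33 = 31.74 m²; P = b + 2y√(1+z²) = 3.45 + 2×5.33×1.105 = 15.23 m. Hydraulic radius R = A/P = 31.74/15.23 = 2.084 m. Q_B = (1/0.021)·31.74·2.084^(2/3)·√0.0051 = 176.1 m³/s.
The larger discharge is 176.1 m³/s and the smaller is 23.02 m³/s; the ratio is 7.65.

7.65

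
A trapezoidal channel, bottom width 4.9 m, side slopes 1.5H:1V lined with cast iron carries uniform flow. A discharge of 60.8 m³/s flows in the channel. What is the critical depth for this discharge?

At critical depth, Q² T / (g A³) = 1, i.e. A³/T = Q²/g = 60.8²/9.81 = 376.8.
At y = 1.4 m: A³/T = 103.4 — too small.
At y = 2.38 m: A³/T = 680.4 — too large.
At y = 2.02 m: A³/T = 375 — matches.

y_c = 2.02 m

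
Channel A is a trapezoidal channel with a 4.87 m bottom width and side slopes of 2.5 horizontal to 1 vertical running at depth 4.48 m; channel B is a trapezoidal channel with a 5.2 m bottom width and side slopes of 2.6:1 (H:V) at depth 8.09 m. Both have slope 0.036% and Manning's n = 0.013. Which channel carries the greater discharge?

Channel A: With bottom width b = 4.87 m and side slope z = 2.5: A = (b + zy)y = (4.87 + 2.5×4.48)×4.48 = 71.99 m²; P = b + 2y√(1+z²) = 4.87 + 2×4.48×2.693 = 29 m. Hydraulic radius R = A/P = 71.99/29 = 2.483 m. Q_A = (1/0.013)·71.99·2.483^(2/3)·√0.00036 = 192.7 m³/s.
Channel B: With bottom width b = 5.2 m and side slope z = 2.6: A = (b + zy)y = (5.2 + 2.6×8.09)×8.09 = 212.2 m²; P = b + 2y√(1+z²) = 5.2 + 2×8.09×2.786 = 50.27 m. Hydraulic radius R = A/P = 212.2/50.27 = 4.222 m. Q_B = (1/0.013)·212.2·4.222^(2/3)·√0.00036 = 809.1 m³/s.
Q_A = 192.7 m³/s vs Q_B = 809.1 m³/s, so channel B carries more.

channel B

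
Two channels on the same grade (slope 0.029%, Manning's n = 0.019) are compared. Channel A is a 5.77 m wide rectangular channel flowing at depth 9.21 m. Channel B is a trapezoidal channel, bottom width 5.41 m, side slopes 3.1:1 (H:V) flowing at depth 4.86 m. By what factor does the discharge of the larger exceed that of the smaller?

2.14

Channel A: Flow area A = b·y = 5.77 × 9.21 = 53.14 m². Wetted perimeter P = b + 2y = 5.77 + 2×9.21 = 24.19 m. Hydraulic radius R = A/P = 53.14/24.19 = 2.197 m. Q_A = (1/0.019)·53.14·2.197^(2/3)·√0.00029 = 80.49 m³/s.
Channel B: With bottom width b = 5.41 m and side slope z = 3.1: A = (b + zy)y = (5.41 + 3.1×4.86)×4.86 = 99.51 m²; P = b + 2y√(1+z²) = 5.41 + 2×4.86×3.257 = 37.07 m. Hydraulic radius R = A/P = 99.51/37.07 = 2.684 m. Q_B = (1/0.019)·99.51·2.684^(2/3)·√0.00029 = 172.3 m³/s.
The larger discharge is 172.3 m³/s and the smaller is 80.49 m³/s; the ratio is 2.14.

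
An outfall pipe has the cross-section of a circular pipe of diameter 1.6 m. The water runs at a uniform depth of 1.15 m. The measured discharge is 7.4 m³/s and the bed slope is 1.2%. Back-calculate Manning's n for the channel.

n = 0.014

For a circular section of diameter D = 1.6 m at depth y = 1.15 m, the central angle is θ = 2 arccos(1 − 2y/D) = 4.047 rad. Then A = (D²/8)(θ − sin θ) = 1.547 m² and P = Dθ/2 = 3.238 m.
Hydraulic radius R = A/P = 1.547/3.238 = 0.4778 m.
Rearranging Manning's equation: n = (1/Q) A R^(2/3) S^(1/2) = (1/7.4) × 1.547 × 0.4778^(2/3) × √0.012 = 0.014.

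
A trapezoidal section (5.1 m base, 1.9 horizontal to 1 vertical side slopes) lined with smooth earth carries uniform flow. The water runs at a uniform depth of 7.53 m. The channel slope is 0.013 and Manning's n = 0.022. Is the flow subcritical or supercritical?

With bottom width b = 5.1 m and side slope z = 1.9: A = (b + zy)y = (5.1 + 1.9×7.53)×7.53 = 146.1 m²; P = b + 2y√(1+z²) = 5.1 + 2×7.53×2.147 = 37.44 m.
Hydraulic radius R = A/P = 146.1/37.44 = 3.904 m.
V = (1/n) R^(2/3) √S = (1/0.022) × 3.904^(2/3) × √0.013 = 12.85 m/s. Hydraulic depth D_h = A/T = 146.1/33.71 = 4.335 m.
Froude number Fr = V/√(g·D_h) = 12.85/√(9.81×4.335) = 1.97, which is greater than 1, so the flow is supercritical.

supercritical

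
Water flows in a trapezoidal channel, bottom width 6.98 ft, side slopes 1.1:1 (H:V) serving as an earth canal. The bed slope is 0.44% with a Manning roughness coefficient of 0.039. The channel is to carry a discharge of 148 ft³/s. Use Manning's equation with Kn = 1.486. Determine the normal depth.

Manning's equation rearranged: A R^(2/3) = nQ / (1.486·√S) = 0.039 × 148 / (1.486 × √0.0044) = 58.56.
Trying y = 4.07 ft: A R^(2/3) = 84.6 — high.
Trying y = 2.83 ft: A R^(2/3) = 43.13 — low.
Trying y = 3.34 ft: A R^(2/3) = 58.43 — close enough.

y_n = 3.34 ft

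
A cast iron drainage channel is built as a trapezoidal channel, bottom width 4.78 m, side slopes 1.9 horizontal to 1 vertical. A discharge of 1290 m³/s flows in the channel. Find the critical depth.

At critical depth, Q² T / (g A³) = 1, i.e. A³/T = Q²/g = 1290²/9.81 = 169600.
At y = 6.25 m: A³/T = 39530 — short.
At y = 8.71 m: A³/T = 169300 — ≈ 169600.

y_c = 8.71 m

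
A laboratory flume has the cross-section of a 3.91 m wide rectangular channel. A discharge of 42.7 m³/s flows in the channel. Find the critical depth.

y_c = 2.3 m

For a rectangular channel, critical depth y_c = (q²/g)^(1/3) where q = Q/b = 42.7/3.91 = 10.92 m²/s.
So y_c = (10.92²/9.81)^(1/3) = 2.3 m.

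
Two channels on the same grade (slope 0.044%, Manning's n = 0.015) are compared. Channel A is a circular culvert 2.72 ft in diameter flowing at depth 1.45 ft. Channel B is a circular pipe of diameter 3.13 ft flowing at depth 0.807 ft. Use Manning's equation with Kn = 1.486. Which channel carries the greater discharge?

channel A

Channel A: For a circular section of diameter D = 2.72 ft at depth y = 1.45 ft, the central angle is θ = 2 arccos(1 − 2y/D) = 3.274 rad. Then A = (D²/8)(θ − sin θ) = 3.15 ft² and P = Dθ/2 = 4.453 ft. Hydraulic radius R = A/P = 3.15/4.453 = 0.7074 ft. Q_A = (1.486/0.015)·3.15·0.7074^(2/3)·√0.00044 = 5.197 ft³/s.
Channel B: For a circular section of diameter D = 3.13 ft at depth y = 0.807 ft, the central angle is θ = 2 arccos(1 − 2y/D) = 2.13 rad. Then A = (D²/8)(θ − sin θ) = 1.571 ft² and P = Dθ/2 = 3.334 ft. Hydraulic radius R = A/P = 1.571/3.334 = 0.4712 ft. Q_B = (1.486/0.015)·1.571·0.4712^(2/3)·√0.00044 = 1.977 ft³/s.
Q_A = 5.197 ft³/s vs Q_B = 1.977 ft³/s, so channel A carries more.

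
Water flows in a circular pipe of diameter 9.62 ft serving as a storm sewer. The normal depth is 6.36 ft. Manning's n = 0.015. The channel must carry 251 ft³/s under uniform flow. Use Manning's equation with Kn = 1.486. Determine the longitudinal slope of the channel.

S = 0.000628

For a circular section of diameter D = 9.62 ft at depth y = 6.36 ft, the central angle is θ = 2 arccos(1 − 2y/D) = 3.798 rad. Then A = (D²/8)(θ − sin θ) = 50.99 ft² and P = Dθ/2 = 18.27 ft.
Hydraulic radius R = A/P = 50.99/18.27 = 2.791 ft.
From Manning's equation, S = [nQ / (1.486 A R^(2/3))]² = [0.015 × 251 / (1.486 × 50.99 × 2.791^(2/3))]² = 0.000628.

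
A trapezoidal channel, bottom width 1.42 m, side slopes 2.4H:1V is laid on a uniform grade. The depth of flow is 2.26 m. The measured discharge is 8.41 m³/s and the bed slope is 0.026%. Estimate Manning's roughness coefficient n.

With bottom width b = 1.42 m and side slope z = 2.4: A = (b + zy)y = (1.42 + 2.4×2.26)×2.26 = 15.47 m²; P = b + 2y√(1+z²) = 1.42 + 2×2.26×2.6 = 13.17 m.
Hydraulic radius R = A/P = 15.47/13.17 = 1.174 m.
Rearranging Manning's equation: n = (1/Q) A R^(2/3) S^(1/2) = (1/8.41) × 15.47 × 1.174^(2/3) × √0.00026 = 0.033.

n = 0.033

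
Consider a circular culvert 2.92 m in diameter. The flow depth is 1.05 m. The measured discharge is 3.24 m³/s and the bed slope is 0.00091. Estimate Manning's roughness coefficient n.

n = 0.014

For a circular section of diameter D = 2.92 m at depth y = 1.05 m, the central angle is θ = 2 arccos(1 − 2y/D) = 2.572 rad. Then A = (D²/8)(θ − sin θ) = 2.167 m² and P = Dθ/2 = 3.756 m.
Hydraulic radius R = A/P = 2.167/3.756 = 0.577 m.
Rearranging Manning's equation: n = (1/Q) A R^(2/3) S^(1/2) = (1/3.24) × 2.167 × 0.577^(2/3) × √0.00091 = 0.014.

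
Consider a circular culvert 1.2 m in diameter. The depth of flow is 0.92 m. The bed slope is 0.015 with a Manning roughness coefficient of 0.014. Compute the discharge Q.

For a circular section of diameter D = 1.2 m at depth y = 0.92 m, the central angle is θ = 2 arccos(1 − 2y/D) = 4.267 rad. Then A = (D²/8)(θ − sin θ) = 0.9304 m² and P = Dθ/2 = 2.56 m.
Hydraulic radius R = A/P = 0.9304/2.56 = 0.3634 m.
Manning's equation: Q = (1/n) A R^(2/3) S^(1/2) = (1/0.014) × 0.9304 × 0.3634^(2/3) × 0.015^(1/2) = 4.15 m³/s.

Q = 4.15 m³/s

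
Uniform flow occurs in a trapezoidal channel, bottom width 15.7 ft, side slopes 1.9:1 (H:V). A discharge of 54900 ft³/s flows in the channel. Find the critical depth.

y_c = 31.1 ft

At critical depth, Q² T / (g A³) = 1, i.e. A³/T = Q²/g = 54900²/32.2 = 93600000.
Trying y = 35.6 ft: A³/T = 173000000 — high.
Trying y = 27.9 ft: A³/T = 57880000 — low.
Trying y = 31.1 ft: A³/T = 93990000 — ≈ 93600000.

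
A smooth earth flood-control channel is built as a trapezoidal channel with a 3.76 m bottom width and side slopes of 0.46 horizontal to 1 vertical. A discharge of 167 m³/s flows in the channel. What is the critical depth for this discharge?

At critical depth, Q² T / (g A³) = 1, i.e. A³/T = Q²/g = 167²/9.81 = 2843.
At y = 3.96 m: A³/T = 1459 — low.
At y = 4.78 m: A³/T = 2833 — close enough.

y_c = 4.78 m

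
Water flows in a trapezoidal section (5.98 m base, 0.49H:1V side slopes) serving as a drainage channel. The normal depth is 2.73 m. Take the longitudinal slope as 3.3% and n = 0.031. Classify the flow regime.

supercritical

With bottom width b = 5.98 m and side slope z = 0.49: A = (b + zy)y = (5.98 + 0.49×2.73)×2.73 = 19.98 m²; P = b + 2y√(1+z²) = 5.98 + 2×2.73×1.114 = 12.06 m.
Hydraulic radius R = A/P = 19.98/12.06 = 1.656 m.
V = (1/n) R^(2/3) √S = (1/0.031) × 1.656^(2/3) × √0.033 = 8.204 m/s. Hydraulic depth D_h = A/T = 19.98/8.655 = 2.308 m.
Froude number Fr = V/√(g·D_h) = 8.204/√(9.81×2.308) = 1.72, which is greater than 1, so the flow is supercritical.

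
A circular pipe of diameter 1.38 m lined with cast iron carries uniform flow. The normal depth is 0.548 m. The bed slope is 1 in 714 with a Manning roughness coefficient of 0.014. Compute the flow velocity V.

For a circular section of diameter D = 1.38 m at depth y = 0.548 m, the central angle is θ = 2 arccos(1 − 2y/D) = 2.727 rad. Then A = (D²/8)(θ − sin θ) = 0.5533 m² and P = Dθ/2 = 1.882 m.
Hydraulic radius R = A/P = 0.5533/1.882 = 0.294 m.
From Manning's equation, V = (1/n) R^(2/3) S^(1/2) = (1/0.014) × 0.294^(2/3) × 0.001401^(1/2) = 1.18 m/s.

V = 1.18 m/s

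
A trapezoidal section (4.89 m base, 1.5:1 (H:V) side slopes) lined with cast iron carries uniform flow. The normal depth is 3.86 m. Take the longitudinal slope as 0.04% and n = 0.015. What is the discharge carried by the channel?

Q = 92.8 m³/s

With bottom width b = 4.89 m and side slope z = 1.5: A = (b + zy)y = (4.89 + 1.5×3.86)×3.86 = 41.22 m²; P = b + 2y√(1+z²) = 4.89 + 2×3.86×1.803 = 18.81 m.
Hydraulic radius R = A/P = 41.22/18.81 = 2.192 m.
Manning's equation: Q = (1/n) A R^(2/3) S^(1/2) = (1/0.015) × 41.22 × 2.192^(2/3) × 0.0004^(1/2) = 92.8 m³/s.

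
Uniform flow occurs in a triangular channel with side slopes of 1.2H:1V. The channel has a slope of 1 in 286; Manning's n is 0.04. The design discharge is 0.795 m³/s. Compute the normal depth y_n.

y_n = 0.94 m

Manning's equation rearranged: A R^(2/3) = nQ / (1·√S) = 0.04 × 0.795 / (√0.003497) = 0.5378.
Trying y = 0.794 m: A R^(2/3) = 0.3428 — too small.
Trying y = 1.07 m: A R^(2/3) = 0.7595 — too large.
Trying y = 0.94 m: A R^(2/3) = 0.5376 — ≈ 0.5378.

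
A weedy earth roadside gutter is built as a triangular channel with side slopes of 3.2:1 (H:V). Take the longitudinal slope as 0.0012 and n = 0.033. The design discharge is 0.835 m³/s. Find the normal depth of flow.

y_n = 0.714 m

Manning's equation rearranged: A R^(2/3) = nQ / (1·√S) = 0.033 × 0.835 / (√0.0012) = 0.7954.
Trying y = 0.898 m: A R^(2/3) = 1.467 — too large.
Trying y = 0.54 m: A R^(2/3) = 0.3779 — too small.
Trying y = 0.714 m: A R^(2/3) = 0.7959 — ≈ 0.7954.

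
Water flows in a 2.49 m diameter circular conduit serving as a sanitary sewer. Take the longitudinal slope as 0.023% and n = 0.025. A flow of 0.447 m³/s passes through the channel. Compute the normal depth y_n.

Manning's equation rearranged: A R^(2/3) = nQ / (1·√S) = 0.025 × 0.447 / (√0.00023) = 0.7369.
Try y = 0.966 m: A R^(2/3) = 1.131 — high.
Try y = 0.685 m: A R^(2/3) = 0.5873 — low.
Try y = 0.77 m: A R^(2/3) = 0.7372 — close enough.

y_n = 0.77 m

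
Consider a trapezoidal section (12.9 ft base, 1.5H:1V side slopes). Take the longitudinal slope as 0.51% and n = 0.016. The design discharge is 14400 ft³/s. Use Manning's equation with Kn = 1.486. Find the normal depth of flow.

y_n = 15.2 ft

Manning's equation rearranged: A R^(2/3) = nQ / (1.486·√S) = 0.016 × 14400 / (1.486 × √0.0051) = 2171.
At y = 18.2 ft: A R^(2/3) = 3240 — high.
At y = 10.7 ft: A R^(2/3) = 1025 — low.
At y = 15.2 ft: A R^(2/3) = 2173 — close enough.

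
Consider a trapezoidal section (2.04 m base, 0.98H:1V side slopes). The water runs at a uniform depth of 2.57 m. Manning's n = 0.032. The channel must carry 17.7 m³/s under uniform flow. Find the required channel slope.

S = 0.0017

With bottom width b = 2.04 m and side slope z = 0.98: A = (b + zy)y = (2.04 + 0.98×2.57)×2.57 = 11.72 m²; P = b + 2y√(1+z²) = 2.04 + 2×2.57×1.4 = 9.237 m.
Hydraulic radius R = A/P = 11.72/9.237 = 1.268 m.
From Manning's equation, S = [nQ / (1 A R^(2/3))]² = [0.032 × 17.7 / (1 × 11.72 × 1.268^(2/3))]² = 0.0017.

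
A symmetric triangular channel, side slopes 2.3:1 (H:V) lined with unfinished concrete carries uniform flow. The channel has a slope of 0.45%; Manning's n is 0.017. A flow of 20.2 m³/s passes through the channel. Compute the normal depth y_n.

y_n = 1.64 m

Manning's equation rearranged: A R^(2/3) = nQ / (1·√S) = 0.017 × 20.2 / (√0.0045) = 5.119.
Trying y = 1.45 m: A R^(2/3) = 3.684 — short.
Trying y = 2.04 m: A R^(2/3) = 9.155 — over.
Trying y = 1.64 m: A R^(2/3) = 5.116 — ≈ 5.119.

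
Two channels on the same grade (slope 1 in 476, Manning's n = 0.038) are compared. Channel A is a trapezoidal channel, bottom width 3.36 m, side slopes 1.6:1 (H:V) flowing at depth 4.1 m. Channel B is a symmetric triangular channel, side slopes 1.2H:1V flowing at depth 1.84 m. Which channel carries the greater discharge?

Channel A: With bottom width b = 3.36 m and side slope z = 1.6: A = (b + zy)y = (3.36 + 1.6×4.1)×4.1 = 40.67 m²; P = b + 2y√(1+z²) = 3.36 + 2×4.1×1.887 = 18.83 m. Hydraulic radius R = A/P = 40.67/18.83 = 2.16 m. Q_A = (1/0.038)·40.67·2.16^(2/3)·√0.002101 = 81.97 m³/s.
Channel B: For a triangular section with side slope z = 1.2: A = zy² = 1.2×1.84² = 4.063 m²; P = 2y√(1+z²) = 2×1.84×1.562 = 5.748 m. Hydraulic radius R = A/P = 4.063/5.748 = 0.7068 m. Q_B = (1/0.038)·4.063·0.7068^(2/3)·√0.002101 = 3.888 m³/s.
Q_A = 81.97 m³/s vs Q_B = 3.888 m³/s, so channel A carries more.

channel A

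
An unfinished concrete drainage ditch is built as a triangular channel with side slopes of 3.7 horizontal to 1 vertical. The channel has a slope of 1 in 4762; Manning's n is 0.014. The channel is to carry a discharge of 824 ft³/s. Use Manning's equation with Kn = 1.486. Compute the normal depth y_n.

y_n = 7.75 ft

Manning's equation rearranged: A R^(2/3) = nQ / (1.486·√S) = 0.014 × 824 / (1.486 × √0.00021) = 535.7.
Trying y = 8.87 ft: A R^(2/3) = 767.5 — over.
Trying y = 6.44 ft: A R^(2/3) = 326.8 — short.
Trying y = 7.75 ft: A R^(2/3) = 535.5 — matches.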